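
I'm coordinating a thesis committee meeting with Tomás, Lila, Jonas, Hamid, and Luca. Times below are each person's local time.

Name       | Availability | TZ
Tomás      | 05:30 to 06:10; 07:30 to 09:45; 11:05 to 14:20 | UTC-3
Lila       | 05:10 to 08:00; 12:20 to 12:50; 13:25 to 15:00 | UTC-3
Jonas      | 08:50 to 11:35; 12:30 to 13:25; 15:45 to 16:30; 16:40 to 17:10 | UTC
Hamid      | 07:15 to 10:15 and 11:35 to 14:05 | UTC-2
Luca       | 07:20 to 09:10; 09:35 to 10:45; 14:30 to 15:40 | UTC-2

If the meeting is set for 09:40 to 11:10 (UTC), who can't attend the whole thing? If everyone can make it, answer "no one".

Lila, Tomás

Tomás in UTC: 08:30-09:10, 10:30-12:45, 14:05-17:20 (add 3h to convert from UTC-3).
Lila in UTC: 08:10-11:00, 15:20-15:50, 16:25-18:00 (add 3h to convert from UTC-3).
Jonas in UTC: 08:50-11:35, 12:30-13:25, 15:45-16:30, 16:40-17:10.
Hamid in UTC: 09:15-12:15, 13:35-16:05 (add 2h to convert from UTC-2).
Luca in UTC: 09:20-11:10, 11:35-12:45, 16:30-17:40 (add 2h to convert from UTC-2).
Tomás: not fully free for 09:40-11:10. Lila: not fully free for 09:40-11:10. Jonas: free for 09:40-11:10. Hamid: free for 09:40-11:10. Luca: free for 09:40-11:10.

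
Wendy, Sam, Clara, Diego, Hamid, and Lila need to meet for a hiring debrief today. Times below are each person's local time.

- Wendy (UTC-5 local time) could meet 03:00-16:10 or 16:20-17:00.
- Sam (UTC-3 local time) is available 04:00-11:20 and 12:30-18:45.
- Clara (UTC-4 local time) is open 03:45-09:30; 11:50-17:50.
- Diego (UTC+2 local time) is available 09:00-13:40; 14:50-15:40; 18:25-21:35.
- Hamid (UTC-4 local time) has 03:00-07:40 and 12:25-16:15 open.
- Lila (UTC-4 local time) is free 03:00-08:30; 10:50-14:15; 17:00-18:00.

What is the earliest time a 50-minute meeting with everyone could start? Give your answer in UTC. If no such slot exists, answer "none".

08:00

Wendy in UTC: 08:00-21:10, 21:20-22:00 (add 5h to convert from UTC-5).
Sam in UTC: 07:00-14:20, 15:30-21:45 (add 3h to convert from UTC-3).
Clara in UTC: 07:45-13:30, 15:50-21:50 (add 4h to convert from UTC-4).
Diego in UTC: 07:00-11:40, 12:50-13:40, 16:25-19:35 (subtract 2h to convert from UTC+2).
Hamid in UTC: 07:00-11:40, 16:25-20:15 (add 4h to convert from UTC-4).
Lila in UTC: 07:00-12:30, 14:50-18:15, 21:00-22:00 (add 4h to convert from UTC-4).
Wendy ∩ Sam: 08:00-14:20, 15:30-21:10, 21:20-21:45.
Wendy ∩ Sam ∩ Clara: 08:00-13:30, 15:50-21:10, 21:20-21:45.
Wendy ∩ Sam ∩ Clara ∩ Diego: 08:00-11:40, 12:50-13:30, 16:25-19:35.
Wendy ∩ Sam ∩ Clara ∩ Diego ∩ Hamid: 08:00-11:40, 16:25-19:35.
Wendy ∩ Sam ∩ Clara ∩ Diego ∩ Hamid ∩ Lila: 08:00-11:40, 16:25-18:15.
So the common availability across everyone is 08:00-11:40, 16:25-18:15.
The first common window of at least 50 minutes is 08:00-11:40, so the earliest start is 08:00.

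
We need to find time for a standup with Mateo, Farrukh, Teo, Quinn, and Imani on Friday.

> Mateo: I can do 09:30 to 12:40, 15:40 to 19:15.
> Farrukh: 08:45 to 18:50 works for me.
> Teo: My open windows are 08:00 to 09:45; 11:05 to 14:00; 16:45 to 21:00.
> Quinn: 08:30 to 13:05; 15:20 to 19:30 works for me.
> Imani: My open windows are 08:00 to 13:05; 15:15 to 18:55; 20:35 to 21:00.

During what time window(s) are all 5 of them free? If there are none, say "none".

Mateo ∩ Farrukh: 09:30-12:40, 15:40-18:50.
Mateo ∩ Farrukh ∩ Teo: 09:30-09:45, 11:05-12:40, 16:45-18:50.
Mateo ∩ Farrukh ∩ Teo ∩ Quinn: 09:30-09:45, 11:05-12:40, 16:45-18:50.
Mateo ∩ Farrukh ∩ Teo ∩ Quinn ∩ Imani: 09:30-09:45, 11:05-12:40, 16:45-18:50.

09:30-09:45, 11:05-12:40, 16:45-18:50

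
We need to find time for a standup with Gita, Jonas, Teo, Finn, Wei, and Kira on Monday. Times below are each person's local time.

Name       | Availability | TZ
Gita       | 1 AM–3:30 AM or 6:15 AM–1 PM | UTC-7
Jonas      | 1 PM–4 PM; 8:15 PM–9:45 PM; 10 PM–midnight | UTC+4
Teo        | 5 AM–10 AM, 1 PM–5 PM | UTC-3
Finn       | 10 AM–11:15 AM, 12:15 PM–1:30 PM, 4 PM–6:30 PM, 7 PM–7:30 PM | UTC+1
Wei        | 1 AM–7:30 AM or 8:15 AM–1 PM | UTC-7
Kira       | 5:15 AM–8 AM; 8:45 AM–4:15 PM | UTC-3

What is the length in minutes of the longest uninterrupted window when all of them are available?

Gita in UTC: 08:00-10:30, 13:15-20:00 (add 7h to convert from UTC-7).
Jonas in UTC: 09:00-12:00, 16:15-17:45, 18:00-20:00 (subtract 4h to convert from UTC+4).
Teo in UTC: 08:00-13:00, 16:00-20:00 (add 3h to convert from UTC-3).
Finn in UTC: 09:00-10:15, 11:15-12:30, 15:00-17:30, 18:00-18:30 (subtract 1h to convert from UTC+1).
Wei in UTC: 08:00-14:30, 15:15-20:00 (add 7h to convert from UTC-7).
Kira in UTC: 08:15-11:00, 11:45-19:15 (add 3h to convert from UTC-3).
Gita ∩ Jonas: 09:00-10:30, 16:15-17:45, 18:00-20:00.
Gita ∩ Jonas ∩ Teo: 09:00-10:30, 16:15-17:45, 18:00-20:00.
Gita ∩ Jonas ∩ Teo ∩ Finn: 09:00-10:15, 16:15-17:30, 18:00-18:30.
Gita ∩ Jonas ∩ Teo ∩ Finn ∩ Wei: 09:00-10:15, 16:15-17:30, 18:00-18:30.
Gita ∩ Jonas ∩ Teo ∩ Finn ∩ Wei ∩ Kira: 09:00-10:15, 16:15-17:30, 18:00-18:30.
The longest is 09:00-10:15 at 75 minutes.

75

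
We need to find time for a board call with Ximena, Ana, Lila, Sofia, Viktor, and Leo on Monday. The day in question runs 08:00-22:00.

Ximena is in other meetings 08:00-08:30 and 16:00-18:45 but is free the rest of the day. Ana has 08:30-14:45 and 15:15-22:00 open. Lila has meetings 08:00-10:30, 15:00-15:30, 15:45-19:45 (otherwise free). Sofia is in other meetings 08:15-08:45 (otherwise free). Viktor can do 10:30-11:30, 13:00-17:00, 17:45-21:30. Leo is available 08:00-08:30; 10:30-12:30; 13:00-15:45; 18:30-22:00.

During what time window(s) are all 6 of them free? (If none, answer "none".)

10:30-11:30, 13:00-14:45, 15:30-15:45, 19:45-21:30

Ximena free: 08:30-16:00, 18:45-22:00 (invert busy blocks within the working day).
Ana free: 08:30-14:45, 15:15-22:00.
Lila free: 10:30-15:00, 15:30-15:45, 19:45-22:00 (invert busy blocks within the working day).
Sofia free: 08:00-08:15, 08:45-22:00 (invert busy blocks within the working day).
Viktor free: 10:30-11:30, 13:00-17:00, 17:45-21:30.
Leo free: 08:00-08:30, 10:30-12:30, 13:00-15:45, 18:30-22:00.
Ximena ∩ Ana: 08:30-14:45, 15:15-16:00, 18:45-22:00.
Ximena ∩ Ana ∩ Lila: 10:30-14:45, 15:30-15:45, 19:45-22:00.
Ximena ∩ Ana ∩ Lila ∩ Sofia: 10:30-14:45, 15:30-15:45, 19:45-22:00.
Ximena ∩ Ana ∩ Lila ∩ Sofia ∩ Viktor: 10:30-11:30, 13:00-14:45, 15:30-15:45, 19:45-21:30.
Ximena ∩ Ana ∩ Lila ∩ Sofia ∩ Viktor ∩ Leo: 10:30-11:30, 13:00-14:45, 15:30-15:45, 19:45-21:30.
So the common availability across everyone is 10:30-11:30, 13:00-14:45, 15:30-15:45, 19:45-21:30.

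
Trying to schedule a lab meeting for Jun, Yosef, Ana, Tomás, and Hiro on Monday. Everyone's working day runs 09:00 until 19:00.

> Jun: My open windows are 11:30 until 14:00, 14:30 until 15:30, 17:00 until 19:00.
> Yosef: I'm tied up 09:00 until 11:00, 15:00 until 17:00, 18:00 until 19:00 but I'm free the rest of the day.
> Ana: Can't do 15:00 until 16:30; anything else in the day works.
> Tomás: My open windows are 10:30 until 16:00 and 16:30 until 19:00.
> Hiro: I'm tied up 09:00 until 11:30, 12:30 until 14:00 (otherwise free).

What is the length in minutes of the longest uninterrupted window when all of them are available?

Jun free: 11:30-14:00, 14:30-15:30, 17:00-19:00.
Yosef free: 11:00-15:00, 17:00-18:00 (invert busy blocks within the working day).
Ana free: 09:00-15:00, 16:30-19:00 (invert busy blocks within the working day).
Tomás free: 10:30-16:00, 16:30-19:00.
Hiro free: 11:30-12:30, 14:00-19:00 (invert busy blocks within the working day).
Jun ∩ Yosef: 11:30-14:00, 14:30-15:00, 17:00-18:00.
Jun ∩ Yosef ∩ Ana: 11:30-14:00, 14:30-15:00, 17:00-18:00.
Jun ∩ Yosef ∩ Ana ∩ Tomás: 11:30-14:00, 14:30-15:00, 17:00-18:00.
Jun ∩ Yosef ∩ Ana ∩ Tomás ∩ Hiro: 11:30-12:30, 14:30-15:00, 17:00-18:00.
The longest is 11:30-12:30 at 60 minutes.

60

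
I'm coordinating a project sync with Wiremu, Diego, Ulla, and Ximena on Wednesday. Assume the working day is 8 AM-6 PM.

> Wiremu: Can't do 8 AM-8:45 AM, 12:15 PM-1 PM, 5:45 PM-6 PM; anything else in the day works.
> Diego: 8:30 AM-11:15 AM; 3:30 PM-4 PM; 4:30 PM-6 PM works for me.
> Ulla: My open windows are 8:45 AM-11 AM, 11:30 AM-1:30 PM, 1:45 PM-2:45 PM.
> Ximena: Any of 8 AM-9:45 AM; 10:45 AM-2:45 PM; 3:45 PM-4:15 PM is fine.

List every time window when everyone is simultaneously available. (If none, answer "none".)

Wiremu free: 08:45-12:15, 13:00-17:45 (invert busy blocks within the working day).
Diego free: 08:30-11:15, 15:30-16:00, 16:30-18:00.
Ulla free: 08:45-11:00, 11:30-13:30, 13:45-14:45.
Ximena free: 08:00-09:45, 10:45-14:45, 15:45-16:15.
Wiremu ∩ Diego: 08:45-11:15, 15:30-16:00, 16:30-17:45.
Wiremu ∩ Diego ∩ Ulla: 08:45-11:00.
Wiremu ∩ Diego ∩ Ulla ∩ Ximena: 08:45-09:45, 10:45-11:00.
Those are the intersection windows.

08:45-09:45, 10:45-11:00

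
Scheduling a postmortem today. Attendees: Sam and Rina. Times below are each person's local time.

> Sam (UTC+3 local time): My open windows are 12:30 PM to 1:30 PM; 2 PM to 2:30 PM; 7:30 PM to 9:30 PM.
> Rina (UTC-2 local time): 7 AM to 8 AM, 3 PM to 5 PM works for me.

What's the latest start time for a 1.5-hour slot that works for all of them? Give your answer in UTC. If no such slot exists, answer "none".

Sam in UTC: 09:30-10:30, 11:00-11:30, 16:30-18:30 (subtract 3h to convert from UTC+3).
Rina in UTC: 09:00-10:00, 17:00-19:00 (add 2h to convert from UTC-2).
Sam ∩ Rina: 09:30-10:00, 17:00-18:30.
So the common availability across everyone is 09:30-10:00, 17:00-18:30.
The last common window of at least 90 minutes is 17:00-18:30; a 90-minute meeting can start as late as 17:00 and still end by 18:30.

17:00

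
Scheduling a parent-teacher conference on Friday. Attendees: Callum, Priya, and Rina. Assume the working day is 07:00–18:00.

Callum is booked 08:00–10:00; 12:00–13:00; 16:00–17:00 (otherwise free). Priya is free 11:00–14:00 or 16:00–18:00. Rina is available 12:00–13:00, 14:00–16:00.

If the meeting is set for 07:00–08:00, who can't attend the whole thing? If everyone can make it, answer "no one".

Priya, Rina

Callum free: 07:00-08:00, 10:00-12:00, 13:00-16:00, 17:00-18:00 (invert busy blocks within the working day).
Priya free: 11:00-14:00, 16:00-18:00.
Rina free: 12:00-13:00, 14:00-16:00.
Callum: free for 07:00-08:00. Priya: not fully free for 07:00-08:00. Rina: not fully free for 07:00-08:00.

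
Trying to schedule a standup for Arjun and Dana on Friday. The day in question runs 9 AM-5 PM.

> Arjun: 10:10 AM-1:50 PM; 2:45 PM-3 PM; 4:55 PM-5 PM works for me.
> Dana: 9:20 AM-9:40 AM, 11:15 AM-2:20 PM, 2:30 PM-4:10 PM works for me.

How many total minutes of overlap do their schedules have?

170

Arjun ∩ Dana: 11:15-13:50, 14:45-15:00.
Summing the common windows: 155 + 15 = 170 minutes.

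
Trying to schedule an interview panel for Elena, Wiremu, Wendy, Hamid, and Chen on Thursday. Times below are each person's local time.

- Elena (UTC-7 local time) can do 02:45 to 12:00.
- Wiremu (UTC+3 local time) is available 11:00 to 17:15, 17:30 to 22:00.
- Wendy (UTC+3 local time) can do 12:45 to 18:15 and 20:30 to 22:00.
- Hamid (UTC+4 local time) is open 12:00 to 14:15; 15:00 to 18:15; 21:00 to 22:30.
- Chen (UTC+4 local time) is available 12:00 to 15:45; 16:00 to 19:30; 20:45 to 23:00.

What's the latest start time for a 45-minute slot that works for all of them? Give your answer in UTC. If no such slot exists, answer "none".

17:45

Elena in UTC: 09:45-19:00 (add 7h to convert from UTC-7).
Wiremu in UTC: 08:00-14:15, 14:30-19:00 (subtract 3h to convert from UTC+3).
Wendy in UTC: 09:45-15:15, 17:30-19:00 (subtract 3h to convert from UTC+3).
Hamid in UTC: 08:00-10:15, 11:00-14:15, 17:00-18:30 (subtract 4h to convert from UTC+4).
Chen in UTC: 08:00-11:45, 12:00-15:30, 16:45-19:00 (subtract 4h to convert from UTC+4).
Elena ∩ Wiremu: 09:45-14:15, 14:30-19:00.
Elena ∩ Wiremu ∩ Wendy: 09:45-14:15, 14:30-15:15, 17:30-19:00.
Elena ∩ Wiremu ∩ Wendy ∩ Hamid: 09:45-10:15, 11:00-14:15, 17:30-18:30.
Elena ∩ Wiremu ∩ Wendy ∩ Hamid ∩ Chen: 09:45-10:15, 11:00-11:45, 12:00-14:15, 17:30-18:30.
So the common availability across everyone is 09:45-10:15, 11:00-11:45, 12:00-14:15, 17:30-18:30.
The last common window of at least 45 minutes is 17:30-18:30; a 45-minute meeting can start as late as 17:45 and still end by 18:30.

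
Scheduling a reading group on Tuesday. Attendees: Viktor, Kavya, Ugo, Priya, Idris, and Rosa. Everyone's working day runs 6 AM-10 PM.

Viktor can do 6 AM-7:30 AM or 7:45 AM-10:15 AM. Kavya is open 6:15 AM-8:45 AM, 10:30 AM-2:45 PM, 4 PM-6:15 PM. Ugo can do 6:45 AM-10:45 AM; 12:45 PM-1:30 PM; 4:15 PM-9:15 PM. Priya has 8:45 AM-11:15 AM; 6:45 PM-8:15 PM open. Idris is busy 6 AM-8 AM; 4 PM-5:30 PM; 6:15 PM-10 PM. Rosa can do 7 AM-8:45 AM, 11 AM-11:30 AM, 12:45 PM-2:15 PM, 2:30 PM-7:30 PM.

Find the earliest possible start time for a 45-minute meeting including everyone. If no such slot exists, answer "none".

Viktor free: 06:00-07:30, 07:45-10:15.
Kavya free: 06:15-08:45, 10:30-14:45, 16:00-18:15.
Ugo free: 06:45-10:45, 12:45-13:30, 16:15-21:15.
Priya free: 08:45-11:15, 18:45-20:15.
Idris free: 08:00-16:00, 17:30-18:15 (invert busy blocks within the working day).
Rosa free: 07:00-08:45, 11:00-11:30, 12:45-14:15, 14:30-19:30.
Viktor ∩ Kavya: 06:15-07:30, 07:45-08:45.
Viktor ∩ Kavya ∩ Ugo: 06:45-07:30, 07:45-08:45.
Viktor ∩ Kavya ∩ Ugo ∩ Priya: ∅.
Viktor ∩ Kavya ∩ Ugo ∩ Priya ∩ Idris: ∅.
Viktor ∩ Kavya ∩ Ugo ∩ Priya ∩ Idris ∩ Rosa: ∅.
There is no time when everyone is free.
No common window is at least 45 minutes long.

none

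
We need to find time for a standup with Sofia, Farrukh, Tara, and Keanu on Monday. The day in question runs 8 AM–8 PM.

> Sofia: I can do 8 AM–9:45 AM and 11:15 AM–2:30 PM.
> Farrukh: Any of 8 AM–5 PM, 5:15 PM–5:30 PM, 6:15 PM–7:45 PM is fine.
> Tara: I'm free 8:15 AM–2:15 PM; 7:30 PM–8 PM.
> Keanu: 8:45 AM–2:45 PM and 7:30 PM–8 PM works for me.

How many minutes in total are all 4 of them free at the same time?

Sofia ∩ Farrukh: 08:00-09:45, 11:15-14:30.
Sofia ∩ Farrukh ∩ Tara: 08:15-09:45, 11:15-14:15.
Sofia ∩ Farrukh ∩ Tara ∩ Keanu: 08:45-09:45, 11:15-14:15.
Summing the common windows: 60 + 180 = 240 minutes.

240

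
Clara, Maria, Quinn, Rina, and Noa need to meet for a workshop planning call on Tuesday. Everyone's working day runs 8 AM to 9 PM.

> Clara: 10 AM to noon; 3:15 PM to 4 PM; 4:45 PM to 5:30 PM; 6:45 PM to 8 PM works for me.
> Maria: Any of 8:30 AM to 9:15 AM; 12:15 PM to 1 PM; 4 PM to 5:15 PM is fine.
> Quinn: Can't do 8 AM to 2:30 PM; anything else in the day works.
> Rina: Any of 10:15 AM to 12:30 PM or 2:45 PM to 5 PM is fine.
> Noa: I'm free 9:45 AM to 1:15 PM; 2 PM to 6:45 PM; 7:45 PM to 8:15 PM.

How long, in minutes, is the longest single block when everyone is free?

15

Clara free: 10:00-12:00, 15:15-16:00, 16:45-17:30, 18:45-20:00.
Maria free: 08:30-09:15, 12:15-13:00, 16:00-17:15.
Quinn free: 14:30-21:00 (invert busy blocks within the working day).
Rina free: 10:15-12:30, 14:45-17:00.
Noa free: 09:45-13:15, 14:00-18:45, 19:45-20:15.
Clara ∩ Maria: 16:45-17:15.
Clara ∩ Maria ∩ Quinn: 16:45-17:15.
Clara ∩ Maria ∩ Quinn ∩ Rina: 16:45-17:00.
Clara ∩ Maria ∩ Quinn ∩ Rina ∩ Noa: 16:45-17:00.
The longest is 16:45-17:00 at 15 minutes.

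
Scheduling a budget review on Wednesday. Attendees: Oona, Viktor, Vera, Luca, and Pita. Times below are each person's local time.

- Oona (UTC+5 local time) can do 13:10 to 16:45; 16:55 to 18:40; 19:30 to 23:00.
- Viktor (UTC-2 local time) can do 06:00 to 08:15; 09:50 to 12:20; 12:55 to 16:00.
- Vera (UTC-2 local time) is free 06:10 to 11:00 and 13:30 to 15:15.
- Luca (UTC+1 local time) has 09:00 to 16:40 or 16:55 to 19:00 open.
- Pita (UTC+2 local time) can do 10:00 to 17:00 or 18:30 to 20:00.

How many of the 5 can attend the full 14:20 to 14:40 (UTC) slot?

2

Oona in UTC: 08:10-11:45, 11:55-13:40, 14:30-18:00 (subtract 5h to convert from UTC+5).
Viktor in UTC: 08:00-10:15, 11:50-14:20, 14:55-18:00 (add 2h to convert from UTC-2).
Vera in UTC: 08:10-13:00, 15:30-17:15 (add 2h to convert from UTC-2).
Luca in UTC: 08:00-15:40, 15:55-18:00 (subtract 1h to convert from UTC+1).
Pita in UTC: 08:00-15:00, 16:30-18:00 (subtract 2h to convert from UTC+2).
Luca and Pita can make the full 14:20-14:40 slot — that's 2.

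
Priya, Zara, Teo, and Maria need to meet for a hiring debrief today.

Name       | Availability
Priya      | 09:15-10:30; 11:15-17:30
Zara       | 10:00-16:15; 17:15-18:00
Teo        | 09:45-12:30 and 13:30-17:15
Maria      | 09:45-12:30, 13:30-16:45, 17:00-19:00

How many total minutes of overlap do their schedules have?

Priya ∩ Zara: 10:00-10:30, 11:15-16:15, 17:15-17:30.
Priya ∩ Zara ∩ Teo: 10:00-10:30, 11:15-12:30, 13:30-16:15.
Priya ∩ Zara ∩ Teo ∩ Maria: 10:00-10:30, 11:15-12:30, 13:30-16:15.
Summing the common windows: 30 + 75 + 165 = 270 minutes.

270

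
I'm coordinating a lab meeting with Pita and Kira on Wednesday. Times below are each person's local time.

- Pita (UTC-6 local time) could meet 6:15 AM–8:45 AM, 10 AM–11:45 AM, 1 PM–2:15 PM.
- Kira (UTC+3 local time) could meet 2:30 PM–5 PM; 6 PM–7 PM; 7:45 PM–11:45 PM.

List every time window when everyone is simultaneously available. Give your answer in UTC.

Pita in UTC: 12:15-14:45, 16:00-17:45, 19:00-20:15 (add 6h to convert from UTC-6).
Kira in UTC: 11:30-14:00, 15:00-16:00, 16:45-20:45 (subtract 3h to convert from UTC+3).
Pita ∩ Kira: 12:15-14:00, 16:45-17:45, 19:00-20:15.
So the common availability across everyone is 12:15-14:00, 16:45-17:45, 19:00-20:15.

12:15-14:00, 16:45-17:45, 19:00-20:15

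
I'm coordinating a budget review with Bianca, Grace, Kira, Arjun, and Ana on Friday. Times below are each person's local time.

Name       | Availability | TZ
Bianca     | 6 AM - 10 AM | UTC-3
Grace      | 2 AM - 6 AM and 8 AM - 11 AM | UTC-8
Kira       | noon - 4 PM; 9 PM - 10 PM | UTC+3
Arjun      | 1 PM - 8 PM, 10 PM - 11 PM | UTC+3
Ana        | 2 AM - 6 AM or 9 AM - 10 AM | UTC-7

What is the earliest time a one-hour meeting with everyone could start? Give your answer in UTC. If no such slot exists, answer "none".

Bianca in UTC: 09:00-13:00 (add 3h to convert from UTC-3).
Grace in UTC: 10:00-14:00, 16:00-19:00 (add 8h to convert from UTC-8).
Kira in UTC: 09:00-13:00, 18:00-19:00 (subtract 3h to convert from UTC+3).
Arjun in UTC: 10:00-17:00, 19:00-20:00 (subtract 3h to convert from UTC+3).
Ana in UTC: 09:00-13:00, 16:00-17:00 (add 7h to convert from UTC-7).
Bianca ∩ Grace: 10:00-13:00.
Bianca ∩ Grace ∩ Kira: 10:00-13:00.
Bianca ∩ Grace ∩ Kira ∩ Arjun: 10:00-13:00.
Bianca ∩ Grace ∩ Kira ∩ Arjun ∩ Ana: 10:00-13:00.
The first common window of at least 60 minutes is 10:00-13:00, so the earliest start is 10:00.

10:00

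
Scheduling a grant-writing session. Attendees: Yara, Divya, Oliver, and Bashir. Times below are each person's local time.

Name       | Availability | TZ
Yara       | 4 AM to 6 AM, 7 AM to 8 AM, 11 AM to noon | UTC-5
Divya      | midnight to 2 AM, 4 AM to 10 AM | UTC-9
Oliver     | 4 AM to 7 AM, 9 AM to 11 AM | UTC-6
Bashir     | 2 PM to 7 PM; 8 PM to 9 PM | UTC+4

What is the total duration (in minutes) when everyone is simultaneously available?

120

Yara in UTC: 09:00-11:00, 12:00-13:00, 16:00-17:00 (add 5h to convert from UTC-5).
Divya in UTC: 09:00-11:00, 13:00-19:00 (add 9h to convert from UTC-9).
Oliver in UTC: 10:00-13:00, 15:00-17:00 (add 6h to convert from UTC-6).
Bashir in UTC: 10:00-15:00, 16:00-17:00 (subtract 4h to convert from UTC+4).
Yara ∩ Divya: 09:00-11:00, 16:00-17:00.
Yara ∩ Divya ∩ Oliver: 10:00-11:00, 16:00-17:00.
Yara ∩ Divya ∩ Oliver ∩ Bashir: 10:00-11:00, 16:00-17:00.
Summing the common windows: 60 + 60 = 120 minutes.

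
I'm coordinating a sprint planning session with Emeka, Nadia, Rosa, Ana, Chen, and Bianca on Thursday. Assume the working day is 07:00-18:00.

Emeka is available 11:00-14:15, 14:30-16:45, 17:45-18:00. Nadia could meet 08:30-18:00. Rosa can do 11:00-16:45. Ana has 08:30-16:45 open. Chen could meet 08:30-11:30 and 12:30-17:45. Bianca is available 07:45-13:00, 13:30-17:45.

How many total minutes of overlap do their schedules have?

Emeka ∩ Nadia: 11:00-14:15, 14:30-16:45, 17:45-18:00.
Emeka ∩ Nadia ∩ Rosa: 11:00-14:15, 14:30-16:45.
Emeka ∩ Nadia ∩ Rosa ∩ Ana: 11:00-14:15, 14:30-16:45.
Emeka ∩ Nadia ∩ Rosa ∩ Ana ∩ Chen: 11:00-11:30, 12:30-14:15, 14:30-16:45.
Emeka ∩ Nadia ∩ Rosa ∩ Ana ∩ Chen ∩ Bianca: 11:00-11:30, 12:30-13:00, 13:30-14:15, 14:30-16:45.
Summing the common windows: 30 + 30 + 45 + 135 = 240 minutes.

240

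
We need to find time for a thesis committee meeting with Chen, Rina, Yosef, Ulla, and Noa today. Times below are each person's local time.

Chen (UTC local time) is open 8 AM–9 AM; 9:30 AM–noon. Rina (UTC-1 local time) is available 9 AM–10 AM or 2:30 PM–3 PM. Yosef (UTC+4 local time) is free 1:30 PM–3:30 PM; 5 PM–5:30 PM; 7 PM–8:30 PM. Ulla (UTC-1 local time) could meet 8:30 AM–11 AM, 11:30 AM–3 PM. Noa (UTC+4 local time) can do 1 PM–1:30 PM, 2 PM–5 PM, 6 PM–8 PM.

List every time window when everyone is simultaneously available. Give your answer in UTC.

10:00-11:00

Chen in UTC: 08:00-09:00, 09:30-12:00.
Rina in UTC: 10:00-11:00, 15:30-16:00 (add 1h to convert from UTC-1).
Yosef in UTC: 09:30-11:30, 13:00-13:30, 15:00-16:30 (subtract 4h to convert from UTC+4).
Ulla in UTC: 09:30-12:00, 12:30-16:00 (add 1h to convert from UTC-1).
Noa in UTC: 09:00-09:30, 10:00-13:00, 14:00-16:00 (subtract 4h to convert from UTC+4).
Chen ∩ Rina: 10:00-11:00.
Chen ∩ Rina ∩ Yosef: 10:00-11:00.
Chen ∩ Rina ∩ Yosef ∩ Ulla: 10:00-11:00.
Chen ∩ Rina ∩ Yosef ∩ Ulla ∩ Noa: 10:00-11:00.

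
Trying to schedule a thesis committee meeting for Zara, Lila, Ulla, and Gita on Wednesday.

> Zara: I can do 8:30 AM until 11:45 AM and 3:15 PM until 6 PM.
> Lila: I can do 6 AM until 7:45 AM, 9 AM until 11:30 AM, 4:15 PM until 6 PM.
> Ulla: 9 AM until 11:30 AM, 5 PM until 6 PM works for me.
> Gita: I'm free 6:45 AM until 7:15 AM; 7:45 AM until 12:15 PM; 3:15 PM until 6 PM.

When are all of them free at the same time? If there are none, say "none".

09:00-11:30, 17:00-18:00

Zara ∩ Lila: 09:00-11:30, 16:15-18:00.
Zara ∩ Lila ∩ Ulla: 09:00-11:30, 17:00-18:00.
Zara ∩ Lila ∩ Ulla ∩ Gita: 09:00-11:30, 17:00-18:00.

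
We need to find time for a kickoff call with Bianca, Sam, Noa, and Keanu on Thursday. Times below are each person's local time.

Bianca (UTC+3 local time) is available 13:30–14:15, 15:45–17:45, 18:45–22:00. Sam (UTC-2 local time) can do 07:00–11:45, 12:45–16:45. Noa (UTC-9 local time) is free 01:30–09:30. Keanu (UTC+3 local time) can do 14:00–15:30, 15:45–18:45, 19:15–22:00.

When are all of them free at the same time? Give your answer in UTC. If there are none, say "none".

11:00-11:15, 12:45-13:45, 16:15-18:30

Bianca in UTC: 10:30-11:15, 12:45-14:45, 15:45-19:00 (subtract 3h to convert from UTC+3).
Sam in UTC: 09:00-13:45, 14:45-18:45 (add 2h to convert from UTC-2).
Noa in UTC: 10:30-18:30 (add 9h to convert from UTC-9).
Keanu in UTC: 11:00-12:30, 12:45-15:45, 16:15-19:00 (subtract 3h to convert from UTC+3).
Bianca ∩ Sam: 10:30-11:15, 12:45-13:45, 15:45-18:45.
Bianca ∩ Sam ∩ Noa: 10:30-11:15, 12:45-13:45, 15:45-18:30.
Bianca ∩ Sam ∩ Noa ∩ Keanu: 11:00-11:15, 12:45-13:45, 16:15-18:30.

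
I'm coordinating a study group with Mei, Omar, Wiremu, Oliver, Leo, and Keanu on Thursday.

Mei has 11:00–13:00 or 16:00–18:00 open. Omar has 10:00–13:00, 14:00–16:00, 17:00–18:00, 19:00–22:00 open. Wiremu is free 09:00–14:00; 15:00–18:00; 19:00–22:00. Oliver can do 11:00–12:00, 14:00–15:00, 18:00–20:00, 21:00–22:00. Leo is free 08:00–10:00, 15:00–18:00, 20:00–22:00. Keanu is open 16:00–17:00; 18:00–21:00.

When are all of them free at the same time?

Mei ∩ Omar: 11:00-13:00, 17:00-18:00.
Mei ∩ Omar ∩ Wiremu: 11:00-13:00, 17:00-18:00.
Mei ∩ Omar ∩ Wiremu ∩ Oliver: 11:00-12:00.
Mei ∩ Omar ∩ Wiremu ∩ Oliver ∩ Leo: ∅.
Mei ∩ Omar ∩ Wiremu ∩ Oliver ∩ Leo ∩ Keanu: ∅.
There is no time when everyone is free.

none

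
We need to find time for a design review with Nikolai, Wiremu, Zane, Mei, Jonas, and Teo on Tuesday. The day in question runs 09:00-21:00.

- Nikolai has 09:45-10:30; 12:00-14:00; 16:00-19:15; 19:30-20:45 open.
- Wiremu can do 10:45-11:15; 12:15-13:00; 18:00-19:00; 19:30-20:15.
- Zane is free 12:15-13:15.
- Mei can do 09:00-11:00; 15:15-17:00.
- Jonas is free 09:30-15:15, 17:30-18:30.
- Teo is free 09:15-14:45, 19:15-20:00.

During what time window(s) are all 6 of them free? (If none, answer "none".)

none

Nikolai ∩ Wiremu: 12:15-13:00, 18:00-19:00, 19:30-20:15.
Nikolai ∩ Wiremu ∩ Zane: 12:15-13:00.
Nikolai ∩ Wiremu ∩ Zane ∩ Mei: ∅.
Nikolai ∩ Wiremu ∩ Zane ∩ Mei ∩ Jonas: ∅.
Nikolai ∩ Wiremu ∩ Zane ∩ Mei ∩ Jonas ∩ Teo: ∅.
There is no time when everyone is free.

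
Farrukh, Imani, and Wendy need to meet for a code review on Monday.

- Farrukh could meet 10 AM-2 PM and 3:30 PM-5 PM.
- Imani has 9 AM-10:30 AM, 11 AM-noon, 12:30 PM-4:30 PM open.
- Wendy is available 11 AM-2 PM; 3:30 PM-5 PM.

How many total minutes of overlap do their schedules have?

Farrukh ∩ Imani: 10:00-10:30, 11:00-12:00, 12:30-14:00, 15:30-16:30.
Farrukh ∩ Imani ∩ Wendy: 11:00-12:00, 12:30-14:00, 15:30-16:30.
Summing the common windows: 60 + 90 + 60 = 210 minutes.

210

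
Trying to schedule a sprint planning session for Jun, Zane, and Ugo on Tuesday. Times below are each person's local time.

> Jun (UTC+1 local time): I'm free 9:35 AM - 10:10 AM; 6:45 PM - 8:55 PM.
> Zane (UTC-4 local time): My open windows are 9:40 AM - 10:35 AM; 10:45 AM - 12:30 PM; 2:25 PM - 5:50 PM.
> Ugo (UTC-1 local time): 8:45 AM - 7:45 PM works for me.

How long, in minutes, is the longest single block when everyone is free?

Jun in UTC: 08:35-09:10, 17:45-19:55 (subtract 1h to convert from UTC+1).
Zane in UTC: 13:40-14:35, 14:45-16:30, 18:25-21:50 (add 4h to convert from UTC-4).
Ugo in UTC: 09:45-20:45 (add 1h to convert from UTC-1).
Jun ∩ Zane: 18:25-19:55.
Jun ∩ Zane ∩ Ugo: 18:25-19:55.
Those are the intersection windows.
The longest is 18:25-19:55 at 90 minutes.

90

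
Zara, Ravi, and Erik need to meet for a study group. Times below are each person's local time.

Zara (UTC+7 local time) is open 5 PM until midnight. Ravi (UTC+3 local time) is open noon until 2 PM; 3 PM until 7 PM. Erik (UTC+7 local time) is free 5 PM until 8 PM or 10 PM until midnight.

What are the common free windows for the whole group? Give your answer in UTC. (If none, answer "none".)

10:00-11:00, 12:00-13:00, 15:00-16:00

Zara in UTC: 10:00-17:00 (subtract 7h to convert from UTC+7).
Ravi in UTC: 09:00-11:00, 12:00-16:00 (subtract 3h to convert from UTC+3).
Erik in UTC: 10:00-13:00, 15:00-17:00 (subtract 7h to convert from UTC+7).
Zara ∩ Ravi: 10:00-11:00, 12:00-16:00.
Zara ∩ Ravi ∩ Erik: 10:00-11:00, 12:00-13:00, 15:00-16:00.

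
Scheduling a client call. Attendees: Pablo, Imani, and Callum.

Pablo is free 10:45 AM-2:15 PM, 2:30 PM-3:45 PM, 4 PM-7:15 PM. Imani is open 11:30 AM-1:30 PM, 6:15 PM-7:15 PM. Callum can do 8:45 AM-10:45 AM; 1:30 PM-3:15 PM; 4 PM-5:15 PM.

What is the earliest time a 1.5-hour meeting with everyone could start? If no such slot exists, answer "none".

none

Pablo ∩ Imani: 11:30-13:30, 18:15-19:15.
Pablo ∩ Imani ∩ Callum: ∅.
There is no time when everyone is free.
No common window is at least 90 minutes long.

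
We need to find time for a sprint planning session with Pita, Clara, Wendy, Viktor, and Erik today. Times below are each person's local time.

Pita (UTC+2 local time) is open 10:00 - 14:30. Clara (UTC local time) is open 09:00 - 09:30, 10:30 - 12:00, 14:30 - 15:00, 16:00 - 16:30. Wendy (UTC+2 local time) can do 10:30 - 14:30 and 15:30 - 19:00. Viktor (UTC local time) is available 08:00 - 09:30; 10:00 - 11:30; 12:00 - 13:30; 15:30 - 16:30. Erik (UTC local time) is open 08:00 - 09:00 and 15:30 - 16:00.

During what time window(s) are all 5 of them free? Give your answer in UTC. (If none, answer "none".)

Pita in UTC: 08:00-12:30 (subtract 2h to convert from UTC+2).
Clara in UTC: 09:00-09:30, 10:30-12:00, 14:30-15:00, 16:00-16:30.
Wendy in UTC: 08:30-12:30, 13:30-17:00 (subtract 2h to convert from UTC+2).
Viktor in UTC: 08:00-09:30, 10:00-11:30, 12:00-13:30, 15:30-16:30.
Erik in UTC: 08:00-09:00, 15:30-16:00.
Pita ∩ Clara: 09:00-09:30, 10:30-12:00.
Pita ∩ Clara ∩ Wendy: 09:00-09:30, 10:30-12:00.
Pita ∩ Clara ∩ Wendy ∩ Viktor: 09:00-09:30, 10:30-11:30.
Pita ∩ Clara ∩ Wendy ∩ Viktor ∩ Erik: ∅.
There is no time when everyone is free.

none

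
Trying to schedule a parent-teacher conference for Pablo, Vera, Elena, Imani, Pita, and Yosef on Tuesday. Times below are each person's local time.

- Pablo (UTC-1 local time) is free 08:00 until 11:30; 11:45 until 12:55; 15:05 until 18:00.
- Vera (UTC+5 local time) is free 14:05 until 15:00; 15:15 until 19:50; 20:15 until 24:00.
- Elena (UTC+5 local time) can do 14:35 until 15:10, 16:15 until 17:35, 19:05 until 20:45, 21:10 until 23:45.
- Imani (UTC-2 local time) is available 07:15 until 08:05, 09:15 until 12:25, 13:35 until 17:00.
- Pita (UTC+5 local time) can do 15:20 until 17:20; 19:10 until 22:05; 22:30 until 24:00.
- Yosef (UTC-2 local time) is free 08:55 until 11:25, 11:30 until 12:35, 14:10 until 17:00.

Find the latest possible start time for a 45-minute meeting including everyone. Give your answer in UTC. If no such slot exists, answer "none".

Pablo in UTC: 09:00-12:30, 12:45-13:55, 16:05-19:00 (add 1h to convert from UTC-1).
Vera in UTC: 09:05-10:00, 10:15-14:50, 15:15-19:00 (subtract 5h to convert from UTC+5).
Elena in UTC: 09:35-10:10, 11:15-12:35, 14:05-15:45, 16:10-18:45 (subtract 5h to convert from UTC+5).
Imani in UTC: 09:15-10:05, 11:15-14:25, 15:35-19:00 (add 2h to convert from UTC-2).
Pita in UTC: 10:20-12:20, 14:10-17:05, 17:30-19:00 (subtract 5h to convert from UTC+5).
Yosef in UTC: 10:55-13:25, 13:30-14:35, 16:10-19:00 (add 2h to convert from UTC-2).
Pablo ∩ Vera: 09:05-10:00, 10:15-12:30, 12:45-13:55, 16:05-19:00.
Pablo ∩ Vera ∩ Elena: 09:35-10:00, 11:15-12:30, 16:10-18:45.
Pablo ∩ Vera ∩ Elena ∩ Imani: 09:35-10:00, 11:15-12:30, 16:10-18:45.
Pablo ∩ Vera ∩ Elena ∩ Imani ∩ Pita: 11:15-12:20, 16:10-17:05, 17:30-18:45.
Pablo ∩ Vera ∩ Elena ∩ Imani ∩ Pita ∩ Yosef: 11:15-12:20, 16:10-17:05, 17:30-18:45.
The last common window of at least 45 minutes is 17:30-18:45; a 45-minute meeting can start as late as 18:00 and still end by 18:45.

18:00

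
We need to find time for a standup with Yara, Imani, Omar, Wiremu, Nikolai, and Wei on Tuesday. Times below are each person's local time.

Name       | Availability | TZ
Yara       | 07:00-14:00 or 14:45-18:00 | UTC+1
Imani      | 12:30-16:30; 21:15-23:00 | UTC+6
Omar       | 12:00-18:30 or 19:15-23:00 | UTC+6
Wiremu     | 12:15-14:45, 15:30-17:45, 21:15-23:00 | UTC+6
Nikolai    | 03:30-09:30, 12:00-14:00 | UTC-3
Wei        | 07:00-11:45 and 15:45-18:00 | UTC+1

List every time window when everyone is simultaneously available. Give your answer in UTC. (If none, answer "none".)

06:30-08:45, 09:30-10:30, 15:15-17:00

Yara in UTC: 06:00-13:00, 13:45-17:00 (subtract 1h to convert from UTC+1).
Imani in UTC: 06:30-10:30, 15:15-17:00 (subtract 6h to convert from UTC+6).
Omar in UTC: 06:00-12:30, 13:15-17:00 (subtract 6h to convert from UTC+6).
Wiremu in UTC: 06:15-08:45, 09:30-11:45, 15:15-17:00 (subtract 6h to convert from UTC+6).
Nikolai in UTC: 06:30-12:30, 15:00-17:00 (add 3h to convert from UTC-3).
Wei in UTC: 06:00-10:45, 14:45-17:00 (subtract 1h to convert from UTC+1).
Yara ∩ Imani: 06:30-10:30, 15:15-17:00.
Yara ∩ Imani ∩ Omar: 06:30-10:30, 15:15-17:00.
Yara ∩ Imani ∩ Omar ∩ Wiremu: 06:30-08:45, 09:30-10:30, 15:15-17:00.
Yara ∩ Imani ∩ Omar ∩ Wiremu ∩ Nikolai: 06:30-08:45, 09:30-10:30, 15:15-17:00.
Yara ∩ Imani ∩ Omar ∩ Wiremu ∩ Nikolai ∩ Wei: 06:30-08:45, 09:30-10:30, 15:15-17:00.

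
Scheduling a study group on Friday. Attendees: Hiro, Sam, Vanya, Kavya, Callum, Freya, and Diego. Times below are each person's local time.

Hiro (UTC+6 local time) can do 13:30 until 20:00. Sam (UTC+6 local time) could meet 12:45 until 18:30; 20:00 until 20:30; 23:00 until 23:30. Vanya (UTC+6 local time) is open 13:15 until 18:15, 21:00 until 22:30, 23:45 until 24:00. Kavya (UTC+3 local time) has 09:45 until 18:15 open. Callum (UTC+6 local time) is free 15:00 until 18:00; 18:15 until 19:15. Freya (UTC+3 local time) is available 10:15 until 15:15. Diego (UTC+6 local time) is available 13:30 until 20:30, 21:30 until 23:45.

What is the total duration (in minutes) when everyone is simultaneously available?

180

Hiro in UTC: 07:30-14:00 (subtract 6h to convert from UTC+6).
Sam in UTC: 06:45-12:30, 14:00-14:30, 17:00-17:30 (subtract 6h to convert from UTC+6).
Vanya in UTC: 07:15-12:15, 15:00-16:30, 17:45-18:00 (subtract 6h to convert from UTC+6).
Kavya in UTC: 06:45-15:15 (subtract 3h to convert from UTC+3).
Callum in UTC: 09:00-12:00, 12:15-13:15 (subtract 6h to convert from UTC+6).
Freya in UTC: 07:15-12:15 (subtract 3h to convert from UTC+3).
Diego in UTC: 07:30-14:30, 15:30-17:45 (subtract 6h to convert from UTC+6).
Hiro ∩ Sam: 07:30-12:30.
Hiro ∩ Sam ∩ Vanya: 07:30-12:15.
Hiro ∩ Sam ∩ Vanya ∩ Kavya: 07:30-12:15.
Hiro ∩ Sam ∩ Vanya ∩ Kavya ∩ Callum: 09:00-12:00.
Hiro ∩ Sam ∩ Vanya ∩ Kavya ∩ Callum ∩ Freya: 09:00-12:00.
Hiro ∩ Sam ∩ Vanya ∩ Kavya ∩ Callum ∩ Freya ∩ Diego: 09:00-12:00.
Those are the intersection windows.
That's a single block of 180 minutes.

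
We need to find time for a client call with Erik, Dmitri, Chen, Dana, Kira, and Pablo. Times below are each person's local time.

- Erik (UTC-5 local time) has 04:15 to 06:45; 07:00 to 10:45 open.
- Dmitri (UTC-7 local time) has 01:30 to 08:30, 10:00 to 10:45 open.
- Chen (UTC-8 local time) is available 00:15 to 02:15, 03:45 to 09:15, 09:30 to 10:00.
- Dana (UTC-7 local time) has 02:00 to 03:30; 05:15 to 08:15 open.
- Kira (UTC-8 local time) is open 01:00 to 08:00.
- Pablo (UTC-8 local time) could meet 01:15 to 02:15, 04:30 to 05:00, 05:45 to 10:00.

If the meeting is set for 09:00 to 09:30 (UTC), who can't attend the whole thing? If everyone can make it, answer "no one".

Erik, Pablo

Erik in UTC: 09:15-11:45, 12:00-15:45 (add 5h to convert from UTC-5).
Dmitri in UTC: 08:30-15:30, 17:00-17:45 (add 7h to convert from UTC-7).
Chen in UTC: 08:15-10:15, 11:45-17:15, 17:30-18:00 (add 8h to convert from UTC-8).
Dana in UTC: 09:00-10:30, 12:15-15:15 (add 7h to convert from UTC-7).
Kira in UTC: 09:00-16:00 (add 8h to convert from UTC-8).
Pablo in UTC: 09:15-10:15, 12:30-13:00, 13:45-18:00 (add 8h to convert from UTC-8).
Erik: not fully free for 09:00-09:30. Dmitri: free for 09:00-09:30. Chen: free for 09:00-09:30. Dana: free for 09:00-09:30. Kira: free for 09:00-09:30. Pablo: not fully free for 09:00-09:30.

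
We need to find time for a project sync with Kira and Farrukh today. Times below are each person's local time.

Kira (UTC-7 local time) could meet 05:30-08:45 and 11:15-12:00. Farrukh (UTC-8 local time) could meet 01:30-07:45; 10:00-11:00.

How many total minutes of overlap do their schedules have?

240

Kira in UTC: 12:30-15:45, 18:15-19:00 (add 7h to convert from UTC-7).
Farrukh in UTC: 09:30-15:45, 18:00-19:00 (add 8h to convert from UTC-8).
Kira ∩ Farrukh: 12:30-15:45, 18:15-19:00.
Summing the common windows: 195 + 45 = 240 minutes.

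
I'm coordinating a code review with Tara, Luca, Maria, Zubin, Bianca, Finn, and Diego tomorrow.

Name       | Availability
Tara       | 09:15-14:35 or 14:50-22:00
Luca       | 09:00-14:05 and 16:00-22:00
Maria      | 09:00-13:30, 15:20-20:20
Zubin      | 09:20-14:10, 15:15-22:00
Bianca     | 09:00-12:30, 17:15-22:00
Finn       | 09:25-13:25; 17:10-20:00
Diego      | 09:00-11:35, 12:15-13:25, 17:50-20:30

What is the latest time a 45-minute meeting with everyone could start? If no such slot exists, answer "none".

Tara ∩ Luca: 09:15-14:05, 16:00-22:00.
Tara ∩ Luca ∩ Maria: 09:15-13:30, 16:00-20:20.
Tara ∩ Luca ∩ Maria ∩ Zubin: 09:20-13:30, 16:00-20:20.
Tara ∩ Luca ∩ Maria ∩ Zubin ∩ Bianca: 09:20-12:30, 17:15-20:20.
Tara ∩ Luca ∩ Maria ∩ Zubin ∩ Bianca ∩ Finn: 09:25-12:30, 17:15-20:00.
Tara ∩ Luca ∩ Maria ∩ Zubin ∩ Bianca ∩ Finn ∩ Diego: 09:25-11:35, 12:15-12:30, 17:50-20:00.
So the common availability across everyone is 09:25-11:35, 12:15-12:30, 17:50-20:00.
The last common window of at least 45 minutes is 17:50-20:00; a 45-minute meeting can start as late as 19:15 and still end by 20:00.

19:15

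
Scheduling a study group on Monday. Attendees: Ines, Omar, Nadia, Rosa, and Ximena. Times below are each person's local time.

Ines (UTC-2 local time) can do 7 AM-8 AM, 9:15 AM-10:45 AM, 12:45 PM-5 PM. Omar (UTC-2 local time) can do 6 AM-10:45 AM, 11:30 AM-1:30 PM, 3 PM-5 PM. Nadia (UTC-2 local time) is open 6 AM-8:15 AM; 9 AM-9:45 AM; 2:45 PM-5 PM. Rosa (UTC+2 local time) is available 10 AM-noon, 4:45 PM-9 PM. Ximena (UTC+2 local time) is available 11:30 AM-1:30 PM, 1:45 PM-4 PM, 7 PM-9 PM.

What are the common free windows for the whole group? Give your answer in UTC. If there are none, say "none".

Ines in UTC: 09:00-10:00, 11:15-12:45, 14:45-19:00 (add 2h to convert from UTC-2).
Omar in UTC: 08:00-12:45, 13:30-15:30, 17:00-19:00 (add 2h to convert from UTC-2).
Nadia in UTC: 08:00-10:15, 11:00-11:45, 16:45-19:00 (add 2h to convert from UTC-2).
Rosa in UTC: 08:00-10:00, 14:45-19:00 (subtract 2h to convert from UTC+2).
Ximena in UTC: 09:30-11:30, 11:45-14:00, 17:00-19:00 (subtract 2h to convert from UTC+2).
Ines ∩ Omar: 09:00-10:00, 11:15-12:45, 14:45-15:30, 17:00-19:00.
Ines ∩ Omar ∩ Nadia: 09:00-10:00, 11:15-11:45, 17:00-19:00.
Ines ∩ Omar ∩ Nadia ∩ Rosa: 09:00-10:00, 17:00-19:00.
Ines ∩ Omar ∩ Nadia ∩ Rosa ∩ Ximena: 09:30-10:00, 17:00-19:00.
Those are the intersection windows.

09:30-10:00, 17:00-19:00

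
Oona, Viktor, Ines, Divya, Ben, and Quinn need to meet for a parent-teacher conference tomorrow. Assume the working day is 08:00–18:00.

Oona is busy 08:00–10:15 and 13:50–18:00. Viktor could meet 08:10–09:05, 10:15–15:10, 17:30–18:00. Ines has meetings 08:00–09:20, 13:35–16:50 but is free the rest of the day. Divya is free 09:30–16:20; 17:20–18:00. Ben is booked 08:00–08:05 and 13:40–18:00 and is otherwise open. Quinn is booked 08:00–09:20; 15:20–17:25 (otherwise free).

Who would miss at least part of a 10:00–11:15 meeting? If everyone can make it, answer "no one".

Oona, Viktor

Oona free: 10:15-13:50 (invert busy blocks within the working day).
Viktor free: 08:10-09:05, 10:15-15:10, 17:30-18:00.
Ines free: 09:20-13:35, 16:50-18:00 (invert busy blocks within the working day).
Divya free: 09:30-16:20, 17:20-18:00.
Ben free: 08:05-13:40 (invert busy blocks within the working day).
Quinn free: 09:20-15:20, 17:25-18:00 (invert busy blocks within the working day).
Oona: not fully free for 10:00-11:15. Viktor: not fully free for 10:00-11:15. Ines: free for 10:00-11:15. Divya: free for 10:00-11:15. Ben: free for 10:00-11:15. Quinn: free for 10:00-11:15.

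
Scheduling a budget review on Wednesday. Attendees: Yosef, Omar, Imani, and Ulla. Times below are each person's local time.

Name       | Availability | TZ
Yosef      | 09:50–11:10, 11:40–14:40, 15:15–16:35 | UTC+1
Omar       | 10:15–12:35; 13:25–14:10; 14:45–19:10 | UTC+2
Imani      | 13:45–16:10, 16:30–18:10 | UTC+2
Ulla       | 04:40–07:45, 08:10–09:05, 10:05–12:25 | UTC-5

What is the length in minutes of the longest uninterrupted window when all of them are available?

30

Yosef in UTC: 08:50-10:10, 10:40-13:40, 14:15-15:35 (subtract 1h to convert from UTC+1).
Omar in UTC: 08:15-10:35, 11:25-12:10, 12:45-17:10 (subtract 2h to convert from UTC+2).
Imani in UTC: 11:45-14:10, 14:30-16:10 (subtract 2h to convert from UTC+2).
Ulla in UTC: 09:40-12:45, 13:10-14:05, 15:05-17:25 (add 5h to convert from UTC-5).
Yosef ∩ Omar: 08:50-10:10, 11:25-12:10, 12:45-13:40, 14:15-15:35.
Yosef ∩ Omar ∩ Imani: 11:45-12:10, 12:45-13:40, 14:30-15:35.
Yosef ∩ Omar ∩ Imani ∩ Ulla: 11:45-12:10, 13:10-13:40, 15:05-15:35.
Those are the intersection windows.
The longest is 13:10-13:40 at 30 minutes.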